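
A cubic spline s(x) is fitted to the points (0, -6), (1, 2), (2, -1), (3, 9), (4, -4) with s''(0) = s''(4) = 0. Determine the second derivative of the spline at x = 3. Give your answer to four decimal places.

-43.7143

Put m_i = s'' at the i-th knot. Here h = (1, 1, 1, 1) and Δ = (8, -3, 10, -13), so the interior equations h_(i-1)·m_(i-1) + 2(h_(i-1)+h_i)·m_i + h_i·m_(i+1) = 6(Δ_i − Δ_(i-1)) read
  1·m_0 + 4·m_1 + 1·m_2 = 6(Δ_1 - Δ_0) = -66
  1·m_1 + 4·m_2 + 1·m_3 = 6(Δ_2 - Δ_1) = 78
  1·m_2 + 4·m_3 + 1·m_4 = 6(Δ_3 - Δ_2) = -138
Natural end conditions: m_0 = m_4 = 0.
Forward elimination and back-substitution give m_0 = 0, m_1 = -180/7, m_2 = 258/7, m_3 = -306/7, m_4 = 0.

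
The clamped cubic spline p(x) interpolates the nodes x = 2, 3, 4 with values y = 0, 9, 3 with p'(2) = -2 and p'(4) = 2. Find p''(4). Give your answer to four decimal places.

With m_i denoting the second derivative at x_i, h_i = 1, 1, and Δ_i = (y_(i+1) − y_i)/h_i = 9, -6:
  1·m_0 + 4·m_1 + 1·m_2 = 6(Δ_1 - Δ_0) = -90
Clamped end conditions give two more equations: 2h_0·m_0 + h_0·m_1 = 6(Δ_0 - p'(2)) = 66 and h_1·m_1 + 2h_1·m_2 = 6(p'(4) - Δ_1) = 48.
Solving the tridiagonal system: m_0 = 115/2, m_1 = -49, m_2 = 97/2.

48.5000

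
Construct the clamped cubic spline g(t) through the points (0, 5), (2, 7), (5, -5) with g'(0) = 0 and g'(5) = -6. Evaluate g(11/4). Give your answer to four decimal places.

5.8422

Let σ_i = g''(x_i). Step sizes h_i = 2, 3; slopes of the chords Δ_i = (y_(i+1) - y_i)/h_i = 1, -4.
  2·σ_0 + 10·σ_1 + 3·σ_2 = 6(Δ_1 - Δ_0) = -30
Clamped end conditions give two more equations: 2h_0·σ_0 + h_0·σ_1 = 6(Δ_0 - g'(0)) = 6 and h_1·σ_1 + 2h_1·σ_2 = 6(g'(5) - Δ_1) = -12.
Forward elimination and back-substitution give σ_0 = 33/10, σ_1 = -18/5, σ_2 = -1/5.
On [2, 5], g(t) = 7 - 3/10·(t - 2) - 9/5·(t - 2)² + 17/90·(t - 2)³.
With (t - 2) = 3/4: g(11/4) = 3739/640.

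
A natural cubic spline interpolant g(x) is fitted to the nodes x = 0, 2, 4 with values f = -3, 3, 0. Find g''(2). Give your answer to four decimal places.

Write m_i for g''(x_i). With h_i = 2, 2 and divided differences Δ_i = 3, -3/2, the continuity of g' gives the tridiagonal system
  2·m_0 + 8·m_1 + 2·m_2 = 6(Δ_1 - Δ_0) = -27
Natural end conditions: m_0 = m_2 = 0.
Hence m_0 = 0, m_1 = -27/8, m_2 = 0.

-3.3750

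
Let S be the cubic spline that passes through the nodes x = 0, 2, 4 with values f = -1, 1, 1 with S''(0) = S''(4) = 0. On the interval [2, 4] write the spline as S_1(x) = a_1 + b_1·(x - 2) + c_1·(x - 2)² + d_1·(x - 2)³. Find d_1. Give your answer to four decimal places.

With M_i denoting the second derivative at x_i, h_i = 2, 2, and Δ_i = (y_(i+1) − y_i)/h_i = 1, 0:
  2·M_0 + 8·M_1 + 2·M_2 = 6(Δ_1 - Δ_0) = -6
Natural end conditions: M_0 = M_2 = 0.
Solving the tridiagonal system: M_0 = 0, M_1 = -3/4, M_2 = 0.
On [2, 4], with S_1(x) = a_1 + b_1·(x - 2) + c_1·(x - 2)² + d_1·(x - 2)³: c_1 = M_1/2 = -3/8, d_1 = (M_2 - M_1)/(6h_1) = 1/16, b_1 = Δ_1 - h_1(2M_1 + M_2)/6 = 1/2.

0.0625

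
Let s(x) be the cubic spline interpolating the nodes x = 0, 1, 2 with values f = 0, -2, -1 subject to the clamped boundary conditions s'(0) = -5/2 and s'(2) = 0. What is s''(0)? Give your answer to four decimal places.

Write M_i for s''(x_i). With h_i = 1, 1 and divided differences Δ_i = -2, 1, the continuity of s' gives the tridiagonal system
  1·M_0 + 4·M_1 + 1·M_2 = 6(Δ_1 - Δ_0) = 18
Clamped end conditions give two more equations: 2h_0·M_0 + h_0·M_1 = 6(Δ_0 - s'(0)) = 3 and h_1·M_1 + 2h_1·M_2 = 6(s'(2) - Δ_1) = -6.
Forward elimination and back-substitution give M_0 = -7/4, M_1 = 13/2, M_2 = -25/4.

-1.7500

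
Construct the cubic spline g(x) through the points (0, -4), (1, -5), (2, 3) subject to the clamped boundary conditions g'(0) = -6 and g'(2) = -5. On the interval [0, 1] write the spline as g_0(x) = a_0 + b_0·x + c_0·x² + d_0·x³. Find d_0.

4

Put m_i = g'' at the i-th knot. Here h = (1, 1) and Δ = (-1, 8), so the interior equations h_(i-1)·m_(i-1) + 2(h_(i-1)+h_i)·m_i + h_i·m_(i+1) = 6(Δ_i − Δ_(i-1)) read
  1·m_0 + 4·m_1 + 1·m_2 = 6(Δ_1 - Δ_0) = 54
Clamped end conditions give two more equations: 2h_0·m_0 + h_0·m_1 = 6(Δ_0 - g'(0)) = 30 and h_1·m_1 + 2h_1·m_2 = 6(g'(2) - Δ_1) = -78.
Solving: m_0 = 2, m_1 = 26, m_2 = -52.
On [0, 1], with g_0(x) = a_0 + b_0·x + c_0·x² + d_0·x³: c_0 = m_0/2 = 1, d_0 = (m_1 - m_0)/(6h_0) = 4, b_0 = Δ_0 - h_0(2m_0 + m_1)/6 = -6.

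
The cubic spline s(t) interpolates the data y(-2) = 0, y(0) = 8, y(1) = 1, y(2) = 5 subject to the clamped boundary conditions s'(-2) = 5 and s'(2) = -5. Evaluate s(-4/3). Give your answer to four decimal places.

4.4444

Put M_i = s'' at the i-th knot. Here h = (2, 1, 1) and Δ = (4, -7, 4), so the interior equations h_(i-1)·M_(i-1) + 2(h_(i-1)+h_i)·M_i + h_i·M_(i+1) = 6(Δ_i − Δ_(i-1)) read
  2·M_0 + 6·M_1 + 1·M_2 = 6(Δ_1 - Δ_0) = -66
  1·M_1 + 4·M_2 + 1·M_3 = 6(Δ_2 - Δ_1) = 66
Clamped end conditions give two more equations: 2h_0·M_0 + h_0·M_1 = 6(Δ_0 - s'(-2)) = -6 and h_2·M_2 + 2h_2·M_3 = 6(s'(2) - Δ_2) = -54.
Solving: M_0 = 8, M_1 = -19, M_2 = 32, M_3 = -43.
On [-2, 0], s(t) = 0 + 5·(t + 2) + 4·(t + 2)² - 9/4·(t + 2)³.
With (t + 2) = 2/3: s(-4/3) = 40/9.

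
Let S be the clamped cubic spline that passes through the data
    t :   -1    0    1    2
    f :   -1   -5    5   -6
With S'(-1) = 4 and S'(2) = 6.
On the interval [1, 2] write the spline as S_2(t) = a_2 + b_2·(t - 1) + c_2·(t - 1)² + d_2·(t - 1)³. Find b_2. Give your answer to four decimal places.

-3.3333

Let M_i = S''(x_i). Step sizes h_i = 1, 1, 1; slopes of the chords Δ_i = (y_(i+1) - y_i)/h_i = -4, 10, -11.
  1·M_0 + 4·M_1 + 1·M_2 = 6(Δ_1 - Δ_0) = 84
  1·M_1 + 4·M_2 + 1·M_3 = 6(Δ_2 - Δ_1) = -126
Clamped end conditions give two more equations: 2h_0·M_0 + h_0·M_1 = 6(Δ_0 - S'(-1)) = -48 and h_2·M_2 + 2h_2·M_3 = 6(S'(2) - Δ_2) = 102.
Solving: M_0 = -146/3, M_1 = 148/3, M_2 = -194/3, M_3 = 250/3.
On [1, 2], with S_2(t) = a_2 + b_2·(t - 1) + c_2·(t - 1)² + d_2·(t - 1)³: c_2 = M_2/2 = -97/3, d_2 = (M_3 - M_2)/(6h_2) = 74/3, b_2 = Δ_2 - h_2(2M_2 + M_3)/6 = -10/3.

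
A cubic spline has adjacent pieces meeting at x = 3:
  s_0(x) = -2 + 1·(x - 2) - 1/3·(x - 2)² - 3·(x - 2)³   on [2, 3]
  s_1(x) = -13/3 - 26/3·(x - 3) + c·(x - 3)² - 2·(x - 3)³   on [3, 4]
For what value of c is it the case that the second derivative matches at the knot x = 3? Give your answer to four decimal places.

s_0''(x) = -2/3 - 18·(x - 2), so s_0''(3) = -56/3. On the right, s_1''(3) = 2c, so c = -28/3.

-9.3333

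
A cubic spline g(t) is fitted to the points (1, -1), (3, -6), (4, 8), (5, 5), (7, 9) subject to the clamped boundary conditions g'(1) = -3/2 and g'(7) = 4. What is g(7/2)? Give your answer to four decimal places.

1.4917

Put M_i = g'' at the i-th knot. Here h = (2, 1, 1, 2) and Δ = (-5/2, 14, -3, 2), so the interior equations h_(i-1)·M_(i-1) + 2(h_(i-1)+h_i)·M_i + h_i·M_(i+1) = 6(Δ_i − Δ_(i-1)) read
  2·M_0 + 6·M_1 + 1·M_2 = 6(Δ_1 - Δ_0) = 99
  1·M_1 + 4·M_2 + 1·M_3 = 6(Δ_2 - Δ_1) = -102
  1·M_2 + 6·M_3 + 2·M_4 = 6(Δ_3 - Δ_2) = 30
Clamped end conditions give two more equations: 2h_0·M_0 + h_0·M_1 = 6(Δ_0 - g'(1)) = -6 and h_3·M_3 + 2h_3·M_4 = 6(g'(7) - Δ_3) = 12.
Forward elimination and back-substitution give M_0 = -457/30, M_1 = 412/15, M_2 = -106/3, M_3 = 178/15, M_4 = -44/15.
On [3, 4], g(t) = -6 + 161/15·(t - 3) + 206/15·(t - 3)² - 157/15·(t - 3)³.
With (t - 3) = 1/2: g(7/2) = 179/120.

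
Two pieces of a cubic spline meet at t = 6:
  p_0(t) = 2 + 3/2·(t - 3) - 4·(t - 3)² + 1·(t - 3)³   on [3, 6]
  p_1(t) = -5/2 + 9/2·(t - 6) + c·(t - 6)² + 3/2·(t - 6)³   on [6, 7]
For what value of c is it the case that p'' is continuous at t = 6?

p_0''(t) = -8 + 6·(t - 3), so p_0''(6) = 10. On the right, p_1''(6) = 2c, so c = 5.

5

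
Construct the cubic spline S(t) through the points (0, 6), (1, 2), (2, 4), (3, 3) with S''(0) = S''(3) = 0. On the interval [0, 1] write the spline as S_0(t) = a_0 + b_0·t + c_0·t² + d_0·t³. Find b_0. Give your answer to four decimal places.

-5.8000

Write M_i for S''(x_i). With h_i = 1, 1, 1 and divided differences Δ_i = -4, 2, -1, the continuity of S' gives the tridiagonal system
  1·M_0 + 4·M_1 + 1·M_2 = 6(Δ_1 - Δ_0) = 36
  1·M_1 + 4·M_2 + 1·M_3 = 6(Δ_2 - Δ_1) = -18
Natural end conditions: M_0 = M_3 = 0.
Solving the tridiagonal system: M_0 = 0, M_1 = 54/5, M_2 = -36/5, M_3 = 0.
On [0, 1], with S_0(t) = a_0 + b_0·t + c_0·t² + d_0·t³: c_0 = M_0/2 = 0, d_0 = (M_1 - M_0)/(6h_0) = 9/5, b_0 = Δ_0 - h_0(2M_0 + M_1)/6 = -29/5.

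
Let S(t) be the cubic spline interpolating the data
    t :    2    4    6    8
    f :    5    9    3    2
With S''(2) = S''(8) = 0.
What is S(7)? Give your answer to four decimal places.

Put m_i = S'' at the i-th knot. Here h = (2, 2, 2) and Δ = (2, -3, -1/2), so the interior equations h_(i-1)·m_(i-1) + 2(h_(i-1)+h_i)·m_i + h_i·m_(i+1) = 6(Δ_i − Δ_(i-1)) read
  2·m_0 + 8·m_1 + 2·m_2 = 6(Δ_1 - Δ_0) = -30
  2·m_1 + 8·m_2 + 2·m_3 = 6(Δ_2 - Δ_1) = 15
Natural end conditions: m_0 = m_3 = 0.
Solving: m_0 = 0, m_1 = -9/2, m_2 = 3, m_3 = 0.
On [6, 8], S(t) = 3 - 5/2·(t - 6) + 3/2·(t - 6)² - 1/4·(t - 6)³.
With (t - 6) = 1: S(7) = 7/4.

1.7500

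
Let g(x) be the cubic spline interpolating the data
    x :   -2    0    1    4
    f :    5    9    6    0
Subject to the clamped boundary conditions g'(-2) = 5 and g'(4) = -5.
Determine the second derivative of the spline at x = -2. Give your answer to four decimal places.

Let M_i = g''(x_i). Step sizes h_i = 2, 1, 3; slopes of the chords Δ_i = (y_(i+1) - y_i)/h_i = 2, -3, -2.
  2·M_0 + 6·M_1 + 1·M_2 = 6(Δ_1 - Δ_0) = -30
  1·M_1 + 8·M_2 + 3·M_3 = 6(Δ_2 - Δ_1) = 6
Clamped end conditions give two more equations: 2h_0·M_0 + h_0·M_1 = 6(Δ_0 - g'(-2)) = -18 and h_2·M_2 + 2h_2·M_3 = 6(g'(4) - Δ_2) = -18.
Solving: M_0 = -44/21, M_1 = -101/21, M_2 = 64/21, M_3 = -95/21.

-2.0952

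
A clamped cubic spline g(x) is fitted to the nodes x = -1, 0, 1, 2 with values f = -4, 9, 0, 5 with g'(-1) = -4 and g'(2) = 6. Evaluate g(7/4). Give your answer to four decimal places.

3.1000

Put M_i = g'' at the i-th knot. Here h = (1, 1, 1) and Δ = (13, -9, 5), so the interior equations h_(i-1)·M_(i-1) + 2(h_(i-1)+h_i)·M_i + h_i·M_(i+1) = 6(Δ_i − Δ_(i-1)) read
  1·M_0 + 4·M_1 + 1·M_2 = 6(Δ_1 - Δ_0) = -132
  1·M_1 + 4·M_2 + 1·M_3 = 6(Δ_2 - Δ_1) = 84
Clamped end conditions give two more equations: 2h_0·M_0 + h_0·M_1 = 6(Δ_0 - g'(-1)) = 102 and h_2·M_2 + 2h_2·M_3 = 6(g'(2) - Δ_2) = 6.
Forward elimination and back-substitution give M_0 = 1246/15, M_1 = -962/15, M_2 = 622/15, M_3 = -266/15.
On [1, 2], g(x) = 0 - 88/15·(x - 1) + 311/15·(x - 1)² - 148/15·(x - 1)³.
With (x - 1) = 3/4: g(7/4) = 31/10.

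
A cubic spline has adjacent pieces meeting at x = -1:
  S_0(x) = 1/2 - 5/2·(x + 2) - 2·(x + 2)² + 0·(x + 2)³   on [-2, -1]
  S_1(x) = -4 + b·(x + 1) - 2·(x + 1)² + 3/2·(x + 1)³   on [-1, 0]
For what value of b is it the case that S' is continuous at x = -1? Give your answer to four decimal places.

S_0'(x) = -5/2 - 4·(x + 2) + 0·(x + 2)², so S_0'(-1) = -13/2. On the right, S_1'(-1) = b, so b = -13/2.

-6.5000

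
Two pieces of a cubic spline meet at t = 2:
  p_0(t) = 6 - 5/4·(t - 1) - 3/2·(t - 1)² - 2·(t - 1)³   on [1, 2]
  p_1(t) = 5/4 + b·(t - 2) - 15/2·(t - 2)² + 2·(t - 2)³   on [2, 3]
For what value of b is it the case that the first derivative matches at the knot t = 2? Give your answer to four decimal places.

-10.2500

p_0'(t) = -5/4 - 3·(t - 1) - 6·(t - 1)², so p_0'(2) = -41/4. On the right, p_1'(2) = b, so b = -41/4.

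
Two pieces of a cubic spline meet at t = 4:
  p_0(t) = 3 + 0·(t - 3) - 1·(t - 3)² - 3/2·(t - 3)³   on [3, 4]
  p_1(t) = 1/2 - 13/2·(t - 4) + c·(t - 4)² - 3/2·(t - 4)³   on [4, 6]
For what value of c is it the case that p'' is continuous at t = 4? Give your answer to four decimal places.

p_0''(t) = -2 - 9·(t - 3), so p_0''(4) = -11. On the right, p_1''(4) = 2c, so c = -11/2.

-5.5000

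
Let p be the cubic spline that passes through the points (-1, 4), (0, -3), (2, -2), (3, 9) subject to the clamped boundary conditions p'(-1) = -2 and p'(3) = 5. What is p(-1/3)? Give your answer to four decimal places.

-0.1630

Put σ_i = p'' at the i-th knot. Here h = (1, 2, 1) and Δ = (-7, 1/2, 11), so the interior equations h_(i-1)·σ_(i-1) + 2(h_(i-1)+h_i)·σ_i + h_i·σ_(i+1) = 6(Δ_i − Δ_(i-1)) read
  1·σ_0 + 6·σ_1 + 2·σ_2 = 6(Δ_1 - Δ_0) = 45
  2·σ_1 + 6·σ_2 + 1·σ_3 = 6(Δ_2 - Δ_1) = 63
Clamped end conditions give two more equations: 2h_0·σ_0 + h_0·σ_1 = 6(Δ_0 - p'(-1)) = -30 and h_2·σ_2 + 2h_2·σ_3 = 6(p'(3) - Δ_2) = -36.
Hence σ_0 = -91/5, σ_1 = 32/5, σ_2 = 62/5, σ_3 = -121/5.
On [-1, 0], p(t) = 4 - 2·(t + 1) - 91/10·(t + 1)² + 41/10·(t + 1)³.
With (t + 1) = 2/3: p(-1/3) = -22/135.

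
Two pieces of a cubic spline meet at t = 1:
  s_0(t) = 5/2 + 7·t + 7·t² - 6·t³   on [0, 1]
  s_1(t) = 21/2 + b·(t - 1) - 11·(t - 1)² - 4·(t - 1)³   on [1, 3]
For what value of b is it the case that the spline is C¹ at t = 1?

3

s_0'(t) = 7 + 14·t - 18·t², so s_0'(1) = 3. On the right, s_1'(1) = b, so b = 3.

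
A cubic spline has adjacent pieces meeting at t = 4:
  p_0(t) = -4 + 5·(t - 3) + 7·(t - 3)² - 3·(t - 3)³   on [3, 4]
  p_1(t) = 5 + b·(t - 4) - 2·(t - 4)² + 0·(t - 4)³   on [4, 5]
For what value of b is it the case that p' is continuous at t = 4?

10

p_0'(t) = 5 + 14·(t - 3) - 9·(t - 3)², so p_0'(4) = 10. On the right, p_1'(4) = b, so b = 10.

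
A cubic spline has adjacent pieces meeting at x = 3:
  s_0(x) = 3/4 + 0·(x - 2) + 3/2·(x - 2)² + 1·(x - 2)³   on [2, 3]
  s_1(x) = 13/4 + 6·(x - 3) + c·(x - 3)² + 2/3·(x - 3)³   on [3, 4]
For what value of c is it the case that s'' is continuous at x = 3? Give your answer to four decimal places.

s_0''(x) = 3 + 6·(x - 2), so s_0''(3) = 9. On the right, s_1''(3) = 2c, so c = 9/2.

4.5000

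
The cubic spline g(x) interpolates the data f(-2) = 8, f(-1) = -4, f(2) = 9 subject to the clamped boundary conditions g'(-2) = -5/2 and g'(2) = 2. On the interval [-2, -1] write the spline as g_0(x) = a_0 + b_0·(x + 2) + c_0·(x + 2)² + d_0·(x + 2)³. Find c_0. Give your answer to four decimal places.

-19.8125

Put m_i = g'' at the i-th knot. Here h = (1, 3) and Δ = (-12, 13/3), so the interior equations h_(i-1)·m_(i-1) + 2(h_(i-1)+h_i)·m_i + h_i·m_(i+1) = 6(Δ_i − Δ_(i-1)) read
  1·m_0 + 8·m_1 + 3·m_2 = 6(Δ_1 - Δ_0) = 98
Clamped end conditions give two more equations: 2h_0·m_0 + h_0·m_1 = 6(Δ_0 - g'(-2)) = -57 and h_1·m_1 + 2h_1·m_2 = 6(g'(2) - Δ_1) = -14.
Hence m_0 = -317/8, m_1 = 89/4, m_2 = -323/24.
On [-2, -1], with g_0(x) = a_0 + b_0·(x + 2) + c_0·(x + 2)² + d_0·(x + 2)³: c_0 = m_0/2 = -317/16, d_0 = (m_1 - m_0)/(6h_0) = 165/16, b_0 = Δ_0 - h_0(2m_0 + m_1)/6 = -5/2.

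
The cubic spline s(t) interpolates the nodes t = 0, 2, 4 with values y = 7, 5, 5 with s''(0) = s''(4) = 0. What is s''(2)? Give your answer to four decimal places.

Put M_i = s'' at the i-th knot. Here h = (2, 2) and Δ = (-1, 0), so the interior equations h_(i-1)·M_(i-1) + 2(h_(i-1)+h_i)·M_i + h_i·M_(i+1) = 6(Δ_i − Δ_(i-1)) read
  2·M_0 + 8·M_1 + 2·M_2 = 6(Δ_1 - Δ_0) = 6
Natural end conditions: M_0 = M_2 = 0.
Solving: M_0 = 0, M_1 = 3/4, M_2 = 0.

0.7500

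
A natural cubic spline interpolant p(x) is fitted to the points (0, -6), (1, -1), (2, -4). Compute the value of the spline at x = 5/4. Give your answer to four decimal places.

Put M_i = p'' at the i-th knot. Here h = (1, 1) and Δ = (5, -3), so the interior equations h_(i-1)·M_(i-1) + 2(h_(i-1)+h_i)·M_i + h_i·M_(i+1) = 6(Δ_i − Δ_(i-1)) read
  1·M_0 + 4·M_1 + 1·M_2 = 6(Δ_1 - Δ_0) = -48
Natural end conditions: M_0 = M_2 = 0.
Forward elimination and back-substitution give M_0 = 0, M_1 = -12, M_2 = 0.
On [1, 2], p(x) = -1 + 1·(x - 1) - 6·(x - 1)² + 2·(x - 1)³.
With (x - 1) = 1/4: p(5/4) = -35/32.

-1.0938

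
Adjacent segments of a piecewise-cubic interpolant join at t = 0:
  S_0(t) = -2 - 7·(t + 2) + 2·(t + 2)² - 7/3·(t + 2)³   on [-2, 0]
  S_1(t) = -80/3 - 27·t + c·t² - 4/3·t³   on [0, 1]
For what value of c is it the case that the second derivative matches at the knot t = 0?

-12

S_0''(t) = 4 - 14·(t + 2), so S_0''(0) = -24. On the right, S_1''(0) = 2c, so c = -12.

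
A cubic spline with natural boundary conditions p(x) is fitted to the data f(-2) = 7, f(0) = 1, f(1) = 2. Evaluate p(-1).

3

Let σ_i = p''(x_i). Step sizes h_i = 2, 1; slopes of the chords Δ_i = (y_(i+1) - y_i)/h_i = -3, 1.
  2·σ_0 + 6·σ_1 + 1·σ_2 = 6(Δ_1 - Δ_0) = 24
Natural end conditions: σ_0 = σ_2 = 0.
Hence σ_0 = 0, σ_1 = 4, σ_2 = 0.
On [-2, 0], p(x) = 7 - 13/3·(x + 2) + 0·(x + 2)² + 1/3·(x + 2)³.
With (x + 2) = 1: p(-1) = 3.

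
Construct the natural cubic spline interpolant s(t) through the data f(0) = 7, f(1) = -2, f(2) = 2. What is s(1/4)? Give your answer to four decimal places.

Let σ_i = s''(x_i). Step sizes h_i = 1, 1; slopes of the chords Δ_i = (y_(i+1) - y_i)/h_i = -9, 4.
  1·σ_0 + 4·σ_1 + 1·σ_2 = 6(Δ_1 - Δ_0) = 78
Natural end conditions: σ_0 = σ_2 = 0.
Solving: σ_0 = 0, σ_1 = 39/2, σ_2 = 0.
On [0, 1], s(t) = 7 - 49/4·t + 0·t² + 13/4·t³.
With t = 1/4: s(1/4) = 1021/256.

3.9883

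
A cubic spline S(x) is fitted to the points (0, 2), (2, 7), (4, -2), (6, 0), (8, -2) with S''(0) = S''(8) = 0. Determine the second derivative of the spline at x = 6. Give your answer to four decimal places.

Put M_i = S'' at the i-th knot. Here h = (2, 2, 2, 2) and Δ = (5/2, -9/2, 1, -1), so the interior equations h_(i-1)·M_(i-1) + 2(h_(i-1)+h_i)·M_i + h_i·M_(i+1) = 6(Δ_i − Δ_(i-1)) read
  2·M_0 + 8·M_1 + 2·M_2 = 6(Δ_1 - Δ_0) = -42
  2·M_1 + 8·M_2 + 2·M_3 = 6(Δ_2 - Δ_1) = 33
  2·M_2 + 8·M_3 + 2·M_4 = 6(Δ_3 - Δ_2) = -12
Natural end conditions: M_0 = M_4 = 0.
Forward elimination and back-substitution give M_0 = 0, M_1 = -387/56, M_2 = 93/14, M_3 = -177/56, M_4 = 0.

-3.1607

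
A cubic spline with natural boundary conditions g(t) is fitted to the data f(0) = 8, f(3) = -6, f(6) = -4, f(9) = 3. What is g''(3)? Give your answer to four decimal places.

2.6222

Write M_i for g''(x_i). With h_i = 3, 3, 3 and divided differences Δ_i = -14/3, 2/3, 7/3, the continuity of g' gives the tridiagonal system
  3·M_0 + 12·M_1 + 3·M_2 = 6(Δ_1 - Δ_0) = 32
  3·M_1 + 12·M_2 + 3·M_3 = 6(Δ_2 - Δ_1) = 10
Natural end conditions: M_0 = M_3 = 0.
Forward elimination and back-substitution give M_0 = 0, M_1 = 118/45, M_2 = 8/45, M_3 = 0.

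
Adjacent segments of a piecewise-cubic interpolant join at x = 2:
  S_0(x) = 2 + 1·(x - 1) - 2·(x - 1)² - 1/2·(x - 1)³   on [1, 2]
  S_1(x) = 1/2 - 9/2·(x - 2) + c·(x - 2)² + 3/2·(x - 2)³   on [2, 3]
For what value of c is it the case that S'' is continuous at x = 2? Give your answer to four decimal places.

S_0''(x) = -4 - 3·(x - 1), so S_0''(2) = -7. On the right, S_1''(2) = 2c, so c = -7/2.

-3.5000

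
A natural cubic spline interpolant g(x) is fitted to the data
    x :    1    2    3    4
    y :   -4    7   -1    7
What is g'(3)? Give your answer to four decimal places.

Let σ_i = g''(x_i). Step sizes h_i = 1, 1, 1; slopes of the chords Δ_i = (y_(i+1) - y_i)/h_i = 11, -8, 8.
  1·σ_0 + 4·σ_1 + 1·σ_2 = 6(Δ_1 - Δ_0) = -114
  1·σ_1 + 4·σ_2 + 1·σ_3 = 6(Δ_2 - Δ_1) = 96
Natural end conditions: σ_0 = σ_3 = 0.
Forward elimination and back-substitution give σ_0 = 0, σ_1 = -184/5, σ_2 = 166/5, σ_3 = 0.
On [3, 4], g'(x) = b_2 + 2c_2·(x - 3) + 3d_2·(x - 3)² with b_2 = Δ_2 - h_2(2σ_2 + σ_3)/6 = -46/15, c_2 = σ_2/2 = 83/5, d_2 = (σ_3 - σ_2)/(6h_2) = -83/15. So g'(3) = -46/15.

-3.0667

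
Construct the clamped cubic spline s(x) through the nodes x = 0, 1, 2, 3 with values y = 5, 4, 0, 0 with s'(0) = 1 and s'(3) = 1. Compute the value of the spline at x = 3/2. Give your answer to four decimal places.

Let M_i = s''(x_i). Step sizes h_i = 1, 1, 1; slopes of the chords Δ_i = (y_(i+1) - y_i)/h_i = -1, -4, 0.
  1·M_0 + 4·M_1 + 1·M_2 = 6(Δ_1 - Δ_0) = -18
  1·M_1 + 4·M_2 + 1·M_3 = 6(Δ_2 - Δ_1) = 24
Clamped end conditions give two more equations: 2h_0·M_0 + h_0·M_1 = 6(Δ_0 - s'(0)) = -12 and h_2·M_2 + 2h_2·M_3 = 6(s'(3) - Δ_2) = 6.
Solving: M_0 = -16/5, M_1 = -28/5, M_2 = 38/5, M_3 = -4/5.
On [1, 2], s(x) = 4 - 17/5·(x - 1) - 14/5·(x - 1)² + 11/5·(x - 1)³.
With (x - 1) = 1/2: s(3/2) = 15/8.

1.8750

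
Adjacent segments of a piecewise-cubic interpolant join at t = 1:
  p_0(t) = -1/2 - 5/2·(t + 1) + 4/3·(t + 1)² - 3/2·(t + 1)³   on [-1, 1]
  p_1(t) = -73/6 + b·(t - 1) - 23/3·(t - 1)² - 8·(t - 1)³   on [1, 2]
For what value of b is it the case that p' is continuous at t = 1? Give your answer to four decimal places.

p_0'(t) = -5/2 + 8/3·(t + 1) - 9/2·(t + 1)², so p_0'(1) = -91/6. On the right, p_1'(1) = b, so b = -91/6.

-15.1667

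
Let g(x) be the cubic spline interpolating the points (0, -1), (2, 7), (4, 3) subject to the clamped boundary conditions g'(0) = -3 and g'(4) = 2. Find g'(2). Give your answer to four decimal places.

With m_i denoting the second derivative at x_i, h_i = 2, 2, and Δ_i = (y_(i+1) − y_i)/h_i = 4, -2:
  2·m_0 + 8·m_1 + 2·m_2 = 6(Δ_1 - Δ_0) = -36
Clamped end conditions give two more equations: 2h_0·m_0 + h_0·m_1 = 6(Δ_0 - g'(0)) = 42 and h_1·m_1 + 2h_1·m_2 = 6(g'(4) - Δ_1) = 24.
Hence m_0 = 65/4, m_1 = -23/2, m_2 = 47/4.
On [2, 4], g'(x) = b_1 + 2c_1·(x - 2) + 3d_1·(x - 2)² with b_1 = Δ_1 - h_1(2m_1 + m_2)/6 = 7/4, c_1 = m_1/2 = -23/4, d_1 = (m_2 - m_1)/(6h_1) = 31/16. So g'(2) = 7/4.

1.7500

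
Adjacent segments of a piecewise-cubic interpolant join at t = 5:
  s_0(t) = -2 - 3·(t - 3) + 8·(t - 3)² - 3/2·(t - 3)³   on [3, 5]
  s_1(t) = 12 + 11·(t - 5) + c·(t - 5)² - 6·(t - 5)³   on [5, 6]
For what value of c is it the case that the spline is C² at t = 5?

s_0''(t) = 16 - 9·(t - 3), so s_0''(5) = -2. On the right, s_1''(5) = 2c, so c = -1.

-1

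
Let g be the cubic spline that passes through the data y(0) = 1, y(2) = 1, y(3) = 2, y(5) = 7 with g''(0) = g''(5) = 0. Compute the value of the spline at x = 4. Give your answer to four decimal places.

4.1571

Write m_i for g''(x_i). With h_i = 2, 1, 2 and divided differences Δ_i = 0, 1, 5/2, the continuity of g' gives the tridiagonal system
  2·m_0 + 6·m_1 + 1·m_2 = 6(Δ_1 - Δ_0) = 6
  1·m_1 + 6·m_2 + 2·m_3 = 6(Δ_2 - Δ_1) = 9
Natural end conditions: m_0 = m_3 = 0.
Solving: m_0 = 0, m_1 = 27/35, m_2 = 48/35, m_3 = 0.
On [3, 5], g(x) = 2 + 111/70·(x - 3) + 24/35·(x - 3)² - 4/35·(x - 3)³.
With (x - 3) = 1: g(4) = 291/70.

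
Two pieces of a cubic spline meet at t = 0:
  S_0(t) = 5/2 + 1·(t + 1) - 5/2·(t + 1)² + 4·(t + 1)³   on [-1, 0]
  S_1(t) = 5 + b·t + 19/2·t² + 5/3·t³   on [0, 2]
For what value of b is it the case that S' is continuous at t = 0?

8

S_0'(t) = 1 - 5·(t + 1) + 12·(t + 1)², so S_0'(0) = 8. On the right, S_1'(0) = b, so b = 8.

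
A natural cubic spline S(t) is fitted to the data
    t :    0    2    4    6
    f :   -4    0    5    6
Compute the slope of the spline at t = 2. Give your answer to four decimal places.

Put M_i = S'' at the i-th knot. Here h = (2, 2, 2) and Δ = (2, 5/2, 1/2), so the interior equations h_(i-1)·M_(i-1) + 2(h_(i-1)+h_i)·M_i + h_i·M_(i+1) = 6(Δ_i − Δ_(i-1)) read
  2·M_0 + 8·M_1 + 2·M_2 = 6(Δ_1 - Δ_0) = 3
  2·M_1 + 8·M_2 + 2·M_3 = 6(Δ_2 - Δ_1) = -12
Natural end conditions: M_0 = M_3 = 0.
Solving the tridiagonal system: M_0 = 0, M_1 = 4/5, M_2 = -17/10, M_3 = 0.
On [2, 4], S'(t) = b_1 + 2c_1·(t - 2) + 3d_1·(t - 2)² with b_1 = Δ_1 - h_1(2M_1 + M_2)/6 = 38/15, c_1 = M_1/2 = 2/5, d_1 = (M_2 - M_1)/(6h_1) = -5/24. So S'(2) = 38/15.

2.5333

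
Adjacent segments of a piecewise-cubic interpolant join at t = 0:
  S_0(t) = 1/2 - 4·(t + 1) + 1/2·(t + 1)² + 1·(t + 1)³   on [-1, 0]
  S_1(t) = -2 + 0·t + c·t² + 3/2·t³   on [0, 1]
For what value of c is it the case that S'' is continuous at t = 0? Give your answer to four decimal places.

S_0''(t) = 1 + 6·(t + 1), so S_0''(0) = 7. On the right, S_1''(0) = 2c, so c = 7/2.

3.5000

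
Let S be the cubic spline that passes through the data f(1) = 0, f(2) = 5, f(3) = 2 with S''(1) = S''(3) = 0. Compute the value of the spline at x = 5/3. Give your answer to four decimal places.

Put M_i = S'' at the i-th knot. Here h = (1, 1) and Δ = (5, -3), so the interior equations h_(i-1)·M_(i-1) + 2(h_(i-1)+h_i)·M_i + h_i·M_(i+1) = 6(Δ_i − Δ_(i-1)) read
  1·M_0 + 4·M_1 + 1·M_2 = 6(Δ_1 - Δ_0) = -48
Natural end conditions: M_0 = M_2 = 0.
Solving the tridiagonal system: M_0 = 0, M_1 = -12, M_2 = 0.
On [1, 2], S(x) = 0 + 7·(x - 1) + 0·(x - 1)² - 2·(x - 1)³.
With (x - 1) = 2/3: S(5/3) = 110/27.

4.0741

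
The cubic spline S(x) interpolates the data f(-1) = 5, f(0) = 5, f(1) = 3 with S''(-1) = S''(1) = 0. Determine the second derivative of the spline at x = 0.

With M_i denoting the second derivative at x_i, h_i = 1, 1, and Δ_i = (y_(i+1) − y_i)/h_i = 0, -2:
  1·M_0 + 4·M_1 + 1·M_2 = 6(Δ_1 - Δ_0) = -12
Natural end conditions: M_0 = M_2 = 0.
Solving: M_0 = 0, M_1 = -3, M_2 = 0.

-3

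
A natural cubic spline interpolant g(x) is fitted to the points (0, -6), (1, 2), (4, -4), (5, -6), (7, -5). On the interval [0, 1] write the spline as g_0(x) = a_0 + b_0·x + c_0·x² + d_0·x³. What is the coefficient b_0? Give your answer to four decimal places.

Write M_i for g''(x_i). With h_i = 1, 3, 1, 2 and divided differences Δ_i = 8, -2, -2, 1/2, the continuity of g' gives the tridiagonal system
  1·M_0 + 8·M_1 + 3·M_2 = 6(Δ_1 - Δ_0) = -60
  3·M_1 + 8·M_2 + 1·M_3 = 6(Δ_2 - Δ_1) = 0
  1·M_2 + 6·M_3 + 2·M_4 = 6(Δ_3 - Δ_2) = 15
Natural end conditions: M_0 = M_4 = 0.
Forward elimination and back-substitution give M_0 = 0, M_1 = -2775/322, M_2 = 480/161, M_3 = 645/322, M_4 = 0.
On [0, 1], with g_0(x) = a_0 + b_0·x + c_0·x² + d_0·x³: c_0 = M_0/2 = 0, d_0 = (M_1 - M_0)/(6h_0) = -925/644, b_0 = Δ_0 - h_0(2M_0 + M_1)/6 = 6077/644.

9.4363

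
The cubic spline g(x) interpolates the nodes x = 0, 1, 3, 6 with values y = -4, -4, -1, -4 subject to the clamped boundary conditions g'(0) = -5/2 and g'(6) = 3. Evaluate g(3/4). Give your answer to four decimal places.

Let M_i = g''(x_i). Step sizes h_i = 1, 2, 3; slopes of the chords Δ_i = (y_(i+1) - y_i)/h_i = 0, 3/2, -1.
  1·M_0 + 6·M_1 + 2·M_2 = 6(Δ_1 - Δ_0) = 9
  2·M_1 + 10·M_2 + 3·M_3 = 6(Δ_2 - Δ_1) = -15
Clamped end conditions give two more equations: 2h_0·M_0 + h_0·M_1 = 6(Δ_0 - g'(0)) = 15 and h_2·M_2 + 2h_2·M_3 = 6(g'(6) - Δ_2) = 24.
Solving the tridiagonal system: M_0 = 383/57, M_1 = 89/57, M_2 = -202/57, M_3 = 329/57.
On [0, 1], g(x) = -4 - 5/2·x + 383/114·x² - 49/57·x³.
With x = 3/4: g(3/4) = -5287/1216.

-4.3479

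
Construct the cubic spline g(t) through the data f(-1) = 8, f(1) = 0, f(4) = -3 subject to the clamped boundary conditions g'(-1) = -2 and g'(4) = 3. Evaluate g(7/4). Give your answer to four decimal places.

Let M_i = g''(x_i). Step sizes h_i = 2, 3; slopes of the chords Δ_i = (y_(i+1) - y_i)/h_i = -4, -1.
  2·M_0 + 10·M_1 + 3·M_2 = 6(Δ_1 - Δ_0) = 18
Clamped end conditions give two more equations: 2h_0·M_0 + h_0·M_1 = 6(Δ_0 - g'(-1)) = -12 and h_1·M_1 + 2h_1·M_2 = 6(g'(4) - Δ_1) = 24.
Forward elimination and back-substitution give M_0 = -19/5, M_1 = 8/5, M_2 = 16/5.
On [1, 4], g(t) = 0 - 21/5·(t - 1) + 4/5·(t - 1)² + 4/45·(t - 1)³.
With (t - 1) = 3/4: g(7/4) = -213/80.

-2.6625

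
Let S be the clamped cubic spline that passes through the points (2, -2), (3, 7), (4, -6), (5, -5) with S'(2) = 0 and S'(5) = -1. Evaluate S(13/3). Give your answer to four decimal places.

With M_i denoting the second derivative at x_i, h_i = 1, 1, 1, and Δ_i = (y_(i+1) − y_i)/h_i = 9, -13, 1:
  1·M_0 + 4·M_1 + 1·M_2 = 6(Δ_1 - Δ_0) = -132
  1·M_1 + 4·M_2 + 1·M_3 = 6(Δ_2 - Δ_1) = 84
Clamped end conditions give two more equations: 2h_0·M_0 + h_0·M_1 = 6(Δ_0 - S'(2)) = 54 and h_2·M_2 + 2h_2·M_3 = 6(S'(5) - Δ_2) = -12.
Solving: M_0 = 836/15, M_1 = -862/15, M_2 = 632/15, M_3 = -406/15.
On [4, 5], S(x) = -6 - 128/15·(x - 4) + 316/15·(x - 4)² - 173/15·(x - 4)³.
With (x - 4) = 1/3: S(13/3) = -2807/405.

-6.9309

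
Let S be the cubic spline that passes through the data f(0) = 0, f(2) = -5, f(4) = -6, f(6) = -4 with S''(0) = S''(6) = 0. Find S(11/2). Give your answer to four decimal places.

-4.6250

Write m_i for S''(x_i). With h_i = 2, 2, 2 and divided differences Δ_i = -5/2, -1/2, 1, the continuity of S' gives the tridiagonal system
  2·m_0 + 8·m_1 + 2·m_2 = 6(Δ_1 - Δ_0) = 12
  2·m_1 + 8·m_2 + 2·m_3 = 6(Δ_2 - Δ_1) = 9
Natural end conditions: m_0 = m_3 = 0.
Forward elimination and back-substitution give m_0 = 0, m_1 = 13/10, m_2 = 4/5, m_3 = 0.
On [4, 6], S(t) = -6 + 7/15·(t - 4) + 2/5·(t - 4)² - 1/15·(t - 4)³.
With (t - 4) = 3/2: S(11/2) = -37/8.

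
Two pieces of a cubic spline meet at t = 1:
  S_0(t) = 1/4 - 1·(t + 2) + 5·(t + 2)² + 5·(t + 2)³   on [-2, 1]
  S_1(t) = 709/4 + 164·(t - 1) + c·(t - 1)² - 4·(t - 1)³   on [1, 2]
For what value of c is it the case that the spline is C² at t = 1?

50

S_0''(t) = 10 + 30·(t + 2), so S_0''(1) = 100. On the right, S_1''(1) = 2c, so c = 50.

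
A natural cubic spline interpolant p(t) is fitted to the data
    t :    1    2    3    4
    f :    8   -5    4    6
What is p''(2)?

With M_i denoting the second derivative at x_i, h_i = 1, 1, 1, and Δ_i = (y_(i+1) − y_i)/h_i = -13, 9, 2:
  1·M_0 + 4·M_1 + 1·M_2 = 6(Δ_1 - Δ_0) = 132
  1·M_1 + 4·M_2 + 1·M_3 = 6(Δ_2 - Δ_1) = -42
Natural end conditions: M_0 = M_3 = 0.
Forward elimination and back-substitution give M_0 = 0, M_1 = 38, M_2 = -20, M_3 = 0.

38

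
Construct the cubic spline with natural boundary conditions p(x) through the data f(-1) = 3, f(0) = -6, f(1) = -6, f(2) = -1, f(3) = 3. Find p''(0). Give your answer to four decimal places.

12.2143

Put σ_i = p'' at the i-th knot. Here h = (1, 1, 1, 1) and Δ = (-9, 0, 5, 4), so the interior equations h_(i-1)·σ_(i-1) + 2(h_(i-1)+h_i)·σ_i + h_i·σ_(i+1) = 6(Δ_i − Δ_(i-1)) read
  1·σ_0 + 4·σ_1 + 1·σ_2 = 6(Δ_1 - Δ_0) = 54
  1·σ_1 + 4·σ_2 + 1·σ_3 = 6(Δ_2 - Δ_1) = 30
  1·σ_2 + 4·σ_3 + 1·σ_4 = 6(Δ_3 - Δ_2) = -6
Natural end conditions: σ_0 = σ_4 = 0.
Solving: σ_0 = 0, σ_1 = 171/14, σ_2 = 36/7, σ_3 = -39/14, σ_4 = 0.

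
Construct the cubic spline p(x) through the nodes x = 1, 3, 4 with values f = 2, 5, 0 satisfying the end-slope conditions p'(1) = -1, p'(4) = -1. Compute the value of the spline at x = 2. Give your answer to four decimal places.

Put σ_i = p'' at the i-th knot. Here h = (2, 1) and Δ = (3/2, -5), so the interior equations h_(i-1)·σ_(i-1) + 2(h_(i-1)+h_i)·σ_i + h_i·σ_(i+1) = 6(Δ_i − Δ_(i-1)) read
  2·σ_0 + 6·σ_1 + 1·σ_2 = 6(Δ_1 - Δ_0) = -39
Clamped end conditions give two more equations: 2h_0·σ_0 + h_0·σ_1 = 6(Δ_0 - p'(1)) = 15 and h_1·σ_1 + 2h_1·σ_2 = 6(p'(4) - Δ_1) = 24.
Solving the tridiagonal system: σ_0 = 41/4, σ_1 = -13, σ_2 = 37/2.
On [1, 3], p(x) = 2 - 1·(x - 1) + 41/8·(x - 1)² - 31/16·(x - 1)³.
With (x - 1) = 1: p(2) = 67/16.

4.1875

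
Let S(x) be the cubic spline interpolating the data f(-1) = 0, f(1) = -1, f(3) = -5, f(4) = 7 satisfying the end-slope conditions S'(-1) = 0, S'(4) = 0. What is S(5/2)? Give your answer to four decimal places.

With M_i denoting the second derivative at x_i, h_i = 2, 2, 1, and Δ_i = (y_(i+1) − y_i)/h_i = -1/2, -2, 12:
  2·M_0 + 8·M_1 + 2·M_2 = 6(Δ_1 - Δ_0) = -9
  2·M_1 + 6·M_2 + 1·M_3 = 6(Δ_2 - Δ_1) = 84
Clamped end conditions give two more equations: 2h_0·M_0 + h_0·M_1 = 6(Δ_0 - S'(-1)) = -3 and h_2·M_2 + 2h_2·M_3 = 6(S'(4) - Δ_2) = -72.
Hence M_0 = 153/46, M_1 = -375/46, M_2 = 570/23, M_3 = -1113/23.
On [1, 3], S(x) = -1 - 111/23·(x - 1) - 375/92·(x - 1)² + 505/184·(x - 1)³.
With (x - 1) = 3/2: S(5/2) = -11993/1472.

-8.1474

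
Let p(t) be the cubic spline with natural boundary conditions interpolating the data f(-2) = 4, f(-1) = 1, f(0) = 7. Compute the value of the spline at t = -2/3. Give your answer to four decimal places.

2.1667

With M_i denoting the second derivative at x_i, h_i = 1, 1, and Δ_i = (y_(i+1) − y_i)/h_i = -3, 6:
  1·M_0 + 4·M_1 + 1·M_2 = 6(Δ_1 - Δ_0) = 54
Natural end conditions: M_0 = M_2 = 0.
Solving the tridiagonal system: M_0 = 0, M_1 = 27/2, M_2 = 0.
On [-1, 0], p(t) = 1 + 3/2·(t + 1) + 27/4·(t + 1)² - 9/4·(t + 1)³.
With (t + 1) = 1/3: p(-2/3) = 13/6.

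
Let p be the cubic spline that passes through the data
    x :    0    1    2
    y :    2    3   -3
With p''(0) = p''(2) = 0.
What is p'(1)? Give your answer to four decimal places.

With m_i denoting the second derivative at x_i, h_i = 1, 1, and Δ_i = (y_(i+1) − y_i)/h_i = 1, -6:
  1·m_0 + 4·m_1 + 1·m_2 = 6(Δ_1 - Δ_0) = -42
Natural end conditions: m_0 = m_2 = 0.
Hence m_0 = 0, m_1 = -21/2, m_2 = 0.
On [1, 2], p'(x) = b_1 + 2c_1·(x - 1) + 3d_1·(x - 1)² with b_1 = Δ_1 - h_1(2m_1 + m_2)/6 = -5/2, c_1 = m_1/2 = -21/4, d_1 = (m_2 - m_1)/(6h_1) = 7/4. So p'(1) = -5/2.

-2.5000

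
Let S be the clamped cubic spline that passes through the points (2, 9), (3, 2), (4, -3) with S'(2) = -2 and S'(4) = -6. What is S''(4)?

-8

Put m_i = S'' at the i-th knot. Here h = (1, 1) and Δ = (-7, -5), so the interior equations h_(i-1)·m_(i-1) + 2(h_(i-1)+h_i)·m_i + h_i·m_(i+1) = 6(Δ_i − Δ_(i-1)) read
  1·m_0 + 4·m_1 + 1·m_2 = 6(Δ_1 - Δ_0) = 12
Clamped end conditions give two more equations: 2h_0·m_0 + h_0·m_1 = 6(Δ_0 - S'(2)) = -30 and h_1·m_1 + 2h_1·m_2 = 6(S'(4) - Δ_1) = -6.
Solving: m_0 = -20, m_1 = 10, m_2 = -8.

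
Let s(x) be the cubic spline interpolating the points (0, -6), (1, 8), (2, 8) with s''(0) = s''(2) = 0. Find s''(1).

-21

Put M_i = s'' at the i-th knot. Here h = (1, 1) and Δ = (14, 0), so the interior equations h_(i-1)·M_(i-1) + 2(h_(i-1)+h_i)·M_i + h_i·M_(i+1) = 6(Δ_i − Δ_(i-1)) read
  1·M_0 + 4·M_1 + 1·M_2 = 6(Δ_1 - Δ_0) = -84
Natural end conditions: M_0 = M_2 = 0.
Forward elimination and back-substitution give M_0 = 0, M_1 = -21, M_2 = 0.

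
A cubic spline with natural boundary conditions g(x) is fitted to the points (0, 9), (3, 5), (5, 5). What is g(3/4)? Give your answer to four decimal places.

Put m_i = g'' at the i-th knot. Here h = (3, 2) and Δ = (-4/3, 0), so the interior equations h_(i-1)·m_(i-1) + 2(h_(i-1)+h_i)·m_i + h_i·m_(i+1) = 6(Δ_i − Δ_(i-1)) read
  3·m_0 + 10·m_1 + 2·m_2 = 6(Δ_1 - Δ_0) = 8
Natural end conditions: m_0 = m_2 = 0.
Forward elimination and back-substitution give m_0 = 0, m_1 = 4/5, m_2 = 0.
On [0, 3], g(x) = 9 - 26/15·x + 0·x² + 2/45·x³.
With x = 3/4: g(3/4) = 247/32.

7.7188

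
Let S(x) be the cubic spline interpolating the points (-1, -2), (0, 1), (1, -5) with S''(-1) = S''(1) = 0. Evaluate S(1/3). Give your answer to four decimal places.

Put m_i = S'' at the i-th knot. Here h = (1, 1) and Δ = (3, -6), so the interior equations h_(i-1)·m_(i-1) + 2(h_(i-1)+h_i)·m_i + h_i·m_(i+1) = 6(Δ_i − Δ_(i-1)) read
  1·m_0 + 4·m_1 + 1·m_2 = 6(Δ_1 - Δ_0) = -54
Natural end conditions: m_0 = m_2 = 0.
Solving: m_0 = 0, m_1 = -27/2, m_2 = 0.
On [0, 1], S(x) = 1 - 3/2·x - 27/4·x² + 9/4·x³.
With x = 1/3: S(1/3) = -1/6.

-0.1667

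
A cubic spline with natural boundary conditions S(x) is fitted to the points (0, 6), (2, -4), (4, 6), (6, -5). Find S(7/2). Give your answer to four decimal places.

4.1969

Let M_i = S''(x_i). Step sizes h_i = 2, 2, 2; slopes of the chords Δ_i = (y_(i+1) - y_i)/h_i = -5, 5, -11/2.
  2·M_0 + 8·M_1 + 2·M_2 = 6(Δ_1 - Δ_0) = 60
  2·M_1 + 8·M_2 + 2·M_3 = 6(Δ_2 - Δ_1) = -63
Natural end conditions: M_0 = M_3 = 0.
Solving the tridiagonal system: M_0 = 0, M_1 = 101/10, M_2 = -52/5, M_3 = 0.
On [2, 4], S(x) = -4 + 26/15·(x - 2) + 101/20·(x - 2)² - 41/24·(x - 2)³.
With (x - 2) = 3/2: S(7/2) = 1343/320.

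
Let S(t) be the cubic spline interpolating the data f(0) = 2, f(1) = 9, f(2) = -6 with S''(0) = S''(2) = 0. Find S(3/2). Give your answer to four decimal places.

Put m_i = S'' at the i-th knot. Here h = (1, 1) and Δ = (7, -15), so the interior equations h_(i-1)·m_(i-1) + 2(h_(i-1)+h_i)·m_i + h_i·m_(i+1) = 6(Δ_i − Δ_(i-1)) read
  1·m_0 + 4·m_1 + 1·m_2 = 6(Δ_1 - Δ_0) = -132
Natural end conditions: m_0 = m_2 = 0.
Forward elimination and back-substitution give m_0 = 0, m_1 = -33, m_2 = 0.
On [1, 2], S(t) = 9 - 4·(t - 1) - 33/2·(t - 1)² + 11/2·(t - 1)³.
With (t - 1) = 1/2: S(3/2) = 57/16.

3.5625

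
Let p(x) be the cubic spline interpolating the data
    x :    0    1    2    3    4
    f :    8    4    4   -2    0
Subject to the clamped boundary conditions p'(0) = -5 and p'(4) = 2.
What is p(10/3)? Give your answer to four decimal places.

-2.0132

Write M_i for p''(x_i). With h_i = 1, 1, 1, 1 and divided differences Δ_i = -4, 0, -6, 2, the continuity of p' gives the tridiagonal system
  1·M_0 + 4·M_1 + 1·M_2 = 6(Δ_1 - Δ_0) = 24
  1·M_1 + 4·M_2 + 1·M_3 = 6(Δ_2 - Δ_1) = -36
  1·M_2 + 4·M_3 + 1·M_4 = 6(Δ_3 - Δ_2) = 48
Clamped end conditions give two more equations: 2h_0·M_0 + h_0·M_1 = 6(Δ_0 - p'(0)) = 6 and h_3·M_3 + 2h_3·M_4 = 6(p'(4) - Δ_3) = 0.
Solving: M_0 = -65/28, M_1 = 149/14, M_2 = -65/4, M_3 = 257/14, M_4 = -257/28.
On [3, 4], p(x) = -2 - 145/56·(x - 3) + 257/28·(x - 3)² - 257/56·(x - 3)³.
With (x - 3) = 1/3: p(10/3) = -761/378.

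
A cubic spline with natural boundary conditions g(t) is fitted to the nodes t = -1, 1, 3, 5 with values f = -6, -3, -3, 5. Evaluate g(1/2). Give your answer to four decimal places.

Let σ_i = g''(x_i). Step sizes h_i = 2, 2, 2; slopes of the chords Δ_i = (y_(i+1) - y_i)/h_i = 3/2, 0, 4.
  2·σ_0 + 8·σ_1 + 2·σ_2 = 6(Δ_1 - Δ_0) = -9
  2·σ_1 + 8·σ_2 + 2·σ_3 = 6(Δ_2 - Δ_1) = 24
Natural end conditions: σ_0 = σ_3 = 0.
Solving: σ_0 = 0, σ_1 = -2, σ_2 = 7/2, σ_3 = 0.
On [-1, 1], g(t) = -6 + 13/6·(t + 1) + 0·(t + 1)² - 1/6·(t + 1)³.
With (t + 1) = 3/2: g(1/2) = -53/16.

-3.3125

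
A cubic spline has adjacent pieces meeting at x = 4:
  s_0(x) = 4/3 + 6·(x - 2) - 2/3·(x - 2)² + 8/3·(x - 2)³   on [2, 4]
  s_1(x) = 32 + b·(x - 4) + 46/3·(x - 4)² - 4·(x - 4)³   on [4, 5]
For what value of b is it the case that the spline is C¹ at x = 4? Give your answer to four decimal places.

35.3333

s_0'(x) = 6 - 4/3·(x - 2) + 8·(x - 2)², so s_0'(4) = 106/3. On the right, s_1'(4) = b, so b = 106/3.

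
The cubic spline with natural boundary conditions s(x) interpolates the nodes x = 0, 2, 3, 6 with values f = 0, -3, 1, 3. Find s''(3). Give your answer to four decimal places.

Let M_i = s''(x_i). Step sizes h_i = 2, 1, 3; slopes of the chords Δ_i = (y_(i+1) - y_i)/h_i = -3/2, 4, 2/3.
  2·M_0 + 6·M_1 + 1·M_2 = 6(Δ_1 - Δ_0) = 33
  1·M_1 + 8·M_2 + 3·M_3 = 6(Δ_2 - Δ_1) = -20
Natural end conditions: M_0 = M_3 = 0.
Forward elimination and back-substitution give M_0 = 0, M_1 = 284/47, M_2 = -153/47, M_3 = 0.

-3.2553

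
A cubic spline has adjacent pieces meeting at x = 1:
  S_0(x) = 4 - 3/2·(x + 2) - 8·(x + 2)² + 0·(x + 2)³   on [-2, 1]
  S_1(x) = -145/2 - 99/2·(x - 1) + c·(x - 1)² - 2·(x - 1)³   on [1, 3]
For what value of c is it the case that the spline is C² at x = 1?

-8

S_0''(x) = -16 + 0·(x + 2), so S_0''(1) = -16. On the right, S_1''(1) = 2c, so c = -8.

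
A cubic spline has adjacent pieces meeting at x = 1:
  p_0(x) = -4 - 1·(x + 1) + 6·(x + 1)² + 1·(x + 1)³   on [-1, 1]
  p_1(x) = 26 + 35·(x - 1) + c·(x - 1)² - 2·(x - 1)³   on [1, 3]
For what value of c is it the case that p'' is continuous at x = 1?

12

p_0''(x) = 12 + 6·(x + 1), so p_0''(1) = 24. On the right, p_1''(1) = 2c, so c = 12.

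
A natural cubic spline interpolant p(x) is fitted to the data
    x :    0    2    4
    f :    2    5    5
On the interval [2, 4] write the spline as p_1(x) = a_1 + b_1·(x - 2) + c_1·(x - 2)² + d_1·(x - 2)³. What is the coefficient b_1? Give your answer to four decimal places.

With m_i denoting the second derivative at x_i, h_i = 2, 2, and Δ_i = (y_(i+1) − y_i)/h_i = 3/2, 0:
  2·m_0 + 8·m_1 + 2·m_2 = 6(Δ_1 - Δ_0) = -9
Natural end conditions: m_0 = m_2 = 0.
Solving: m_0 = 0, m_1 = -9/8, m_2 = 0.
On [2, 4], with p_1(x) = a_1 + b_1·(x - 2) + c_1·(x - 2)² + d_1·(x - 2)³: c_1 = m_1/2 = -9/16, d_1 = (m_2 - m_1)/(6h_1) = 3/32, b_1 = Δ_1 - h_1(2m_1 + m_2)/6 = 3/4.

0.7500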